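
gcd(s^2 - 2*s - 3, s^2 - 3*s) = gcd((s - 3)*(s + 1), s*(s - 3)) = s - 3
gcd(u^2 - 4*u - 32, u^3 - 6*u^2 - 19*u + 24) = u - 8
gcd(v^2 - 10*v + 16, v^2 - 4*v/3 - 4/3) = v - 2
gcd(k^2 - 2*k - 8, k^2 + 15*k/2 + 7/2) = 1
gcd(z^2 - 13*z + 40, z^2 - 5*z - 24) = z - 8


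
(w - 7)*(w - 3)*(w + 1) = w^3 - 9*w^2 + 11*w + 21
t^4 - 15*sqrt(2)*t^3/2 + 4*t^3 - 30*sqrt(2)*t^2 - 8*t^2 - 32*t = t*(t + 4)*(t - 8*sqrt(2))*(t + sqrt(2)/2)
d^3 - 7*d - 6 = (d - 3)*(d + 1)*(d + 2)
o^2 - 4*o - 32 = (o - 8)*(o + 4)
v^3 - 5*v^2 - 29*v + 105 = (v - 7)*(v - 3)*(v + 5)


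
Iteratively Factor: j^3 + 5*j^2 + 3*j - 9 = (j - 1)*(j^2 + 6*j + 9) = (j - 1)*(j + 3)*(j + 3)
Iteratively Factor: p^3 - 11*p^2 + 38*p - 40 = (p - 2)*(p^2 - 9*p + 20) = (p - 4)*(p - 2)*(p - 5)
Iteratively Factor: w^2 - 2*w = (w)*(w - 2)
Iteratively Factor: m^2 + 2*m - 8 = (m - 2)*(m + 4)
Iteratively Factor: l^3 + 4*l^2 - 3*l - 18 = (l + 3)*(l^2 + l - 6) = (l + 3)^2*(l - 2)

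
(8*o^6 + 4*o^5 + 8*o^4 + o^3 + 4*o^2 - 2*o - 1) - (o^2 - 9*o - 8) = 8*o^6 + 4*o^5 + 8*o^4 + o^3 + 3*o^2 + 7*o + 7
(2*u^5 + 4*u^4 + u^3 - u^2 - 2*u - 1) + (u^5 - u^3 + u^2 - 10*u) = 3*u^5 + 4*u^4 - 12*u - 1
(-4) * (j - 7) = 28 - 4*j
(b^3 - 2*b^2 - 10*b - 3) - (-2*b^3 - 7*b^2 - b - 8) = 3*b^3 + 5*b^2 - 9*b + 5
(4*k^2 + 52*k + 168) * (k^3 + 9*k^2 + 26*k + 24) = 4*k^5 + 88*k^4 + 740*k^3 + 2960*k^2 + 5616*k + 4032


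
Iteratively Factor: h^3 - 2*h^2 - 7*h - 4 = (h + 1)*(h^2 - 3*h - 4) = (h + 1)^2*(h - 4)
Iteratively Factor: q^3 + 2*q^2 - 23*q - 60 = (q + 4)*(q^2 - 2*q - 15) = (q + 3)*(q + 4)*(q - 5)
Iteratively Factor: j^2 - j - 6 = (j + 2)*(j - 3)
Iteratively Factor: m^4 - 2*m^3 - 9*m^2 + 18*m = (m - 3)*(m^3 + m^2 - 6*m) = (m - 3)*(m + 3)*(m^2 - 2*m) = (m - 3)*(m - 2)*(m + 3)*(m)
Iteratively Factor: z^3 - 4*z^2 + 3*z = (z - 1)*(z^2 - 3*z) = z*(z - 1)*(z - 3)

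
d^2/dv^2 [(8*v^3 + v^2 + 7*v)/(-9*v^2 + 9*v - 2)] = 4*(-576*v^3 + 243*v^2 + 141*v - 65)/(729*v^6 - 2187*v^5 + 2673*v^4 - 1701*v^3 + 594*v^2 - 108*v + 8)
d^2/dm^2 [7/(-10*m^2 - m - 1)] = 14*(100*m^2 + 10*m - (20*m + 1)^2 + 10)/(10*m^2 + m + 1)^3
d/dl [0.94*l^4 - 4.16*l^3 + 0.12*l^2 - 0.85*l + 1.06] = 3.76*l^3 - 12.48*l^2 + 0.24*l - 0.85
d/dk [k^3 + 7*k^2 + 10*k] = 3*k^2 + 14*k + 10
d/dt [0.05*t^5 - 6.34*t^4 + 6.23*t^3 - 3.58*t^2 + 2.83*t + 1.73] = 0.25*t^4 - 25.36*t^3 + 18.69*t^2 - 7.16*t + 2.83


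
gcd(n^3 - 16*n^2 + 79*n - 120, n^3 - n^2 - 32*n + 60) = n - 5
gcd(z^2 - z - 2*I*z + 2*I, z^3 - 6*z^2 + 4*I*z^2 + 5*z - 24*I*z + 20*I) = z - 1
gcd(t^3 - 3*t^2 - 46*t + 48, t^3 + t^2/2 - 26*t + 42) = t + 6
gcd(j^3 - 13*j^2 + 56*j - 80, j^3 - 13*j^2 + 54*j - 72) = j - 4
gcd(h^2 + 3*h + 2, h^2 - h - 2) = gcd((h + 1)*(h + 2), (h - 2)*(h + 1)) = h + 1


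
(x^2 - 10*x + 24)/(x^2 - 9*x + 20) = (x - 6)/(x - 5)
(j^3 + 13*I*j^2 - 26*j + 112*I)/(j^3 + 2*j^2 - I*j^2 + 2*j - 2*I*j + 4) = (j^2 + 15*I*j - 56)/(j^2 + j*(2 + I) + 2*I)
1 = 1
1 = 1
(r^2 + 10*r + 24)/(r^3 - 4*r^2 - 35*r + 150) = (r + 4)/(r^2 - 10*r + 25)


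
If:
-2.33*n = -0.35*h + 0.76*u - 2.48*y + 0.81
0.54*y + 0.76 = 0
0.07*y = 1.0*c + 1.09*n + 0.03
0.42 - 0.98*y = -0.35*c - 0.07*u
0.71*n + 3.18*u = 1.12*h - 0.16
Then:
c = 13.08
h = -266.20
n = -12.12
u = -91.10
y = -1.41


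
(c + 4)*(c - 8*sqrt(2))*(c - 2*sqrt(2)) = c^3 - 10*sqrt(2)*c^2 + 4*c^2 - 40*sqrt(2)*c + 32*c + 128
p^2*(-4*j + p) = -4*j*p^2 + p^3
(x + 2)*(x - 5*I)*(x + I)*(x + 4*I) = x^4 + 2*x^3 + 21*x^2 + 42*x + 20*I*x + 40*I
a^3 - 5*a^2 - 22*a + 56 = (a - 7)*(a - 2)*(a + 4)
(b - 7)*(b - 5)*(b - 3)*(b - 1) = b^4 - 16*b^3 + 86*b^2 - 176*b + 105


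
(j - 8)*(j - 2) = j^2 - 10*j + 16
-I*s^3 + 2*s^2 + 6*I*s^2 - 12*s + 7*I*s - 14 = (s - 7)*(s + 2*I)*(-I*s - I)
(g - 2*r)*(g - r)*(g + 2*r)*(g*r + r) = g^4*r - g^3*r^2 + g^3*r - 4*g^2*r^3 - g^2*r^2 + 4*g*r^4 - 4*g*r^3 + 4*r^4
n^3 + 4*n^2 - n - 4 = (n - 1)*(n + 1)*(n + 4)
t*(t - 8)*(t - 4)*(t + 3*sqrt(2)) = t^4 - 12*t^3 + 3*sqrt(2)*t^3 - 36*sqrt(2)*t^2 + 32*t^2 + 96*sqrt(2)*t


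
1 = 1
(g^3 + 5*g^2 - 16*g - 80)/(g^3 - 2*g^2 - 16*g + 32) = (g + 5)/(g - 2)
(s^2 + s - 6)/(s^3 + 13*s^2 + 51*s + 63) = (s - 2)/(s^2 + 10*s + 21)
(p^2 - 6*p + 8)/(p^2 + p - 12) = (p^2 - 6*p + 8)/(p^2 + p - 12)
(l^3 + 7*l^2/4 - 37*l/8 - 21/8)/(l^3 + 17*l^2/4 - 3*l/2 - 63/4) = (l + 1/2)/(l + 3)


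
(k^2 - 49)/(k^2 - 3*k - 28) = (k + 7)/(k + 4)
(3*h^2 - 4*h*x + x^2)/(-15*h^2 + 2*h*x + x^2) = (-h + x)/(5*h + x)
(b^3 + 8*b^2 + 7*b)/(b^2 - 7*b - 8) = b*(b + 7)/(b - 8)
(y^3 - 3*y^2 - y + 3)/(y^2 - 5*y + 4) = (y^2 - 2*y - 3)/(y - 4)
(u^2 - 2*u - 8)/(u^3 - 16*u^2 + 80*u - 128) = (u + 2)/(u^2 - 12*u + 32)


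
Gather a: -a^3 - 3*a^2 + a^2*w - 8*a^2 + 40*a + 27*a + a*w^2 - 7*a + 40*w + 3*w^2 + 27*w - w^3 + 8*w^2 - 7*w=-a^3 + a^2*(w - 11) + a*(w^2 + 60) - w^3 + 11*w^2 + 60*w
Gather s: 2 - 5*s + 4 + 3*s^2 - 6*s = 3*s^2 - 11*s + 6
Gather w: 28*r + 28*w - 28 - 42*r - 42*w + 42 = -14*r - 14*w + 14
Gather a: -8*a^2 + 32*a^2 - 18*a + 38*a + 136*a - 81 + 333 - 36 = 24*a^2 + 156*a + 216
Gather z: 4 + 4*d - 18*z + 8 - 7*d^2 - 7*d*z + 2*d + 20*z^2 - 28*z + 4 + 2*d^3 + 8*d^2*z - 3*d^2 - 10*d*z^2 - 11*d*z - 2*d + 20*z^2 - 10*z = 2*d^3 - 10*d^2 + 4*d + z^2*(40 - 10*d) + z*(8*d^2 - 18*d - 56) + 16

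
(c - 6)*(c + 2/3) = c^2 - 16*c/3 - 4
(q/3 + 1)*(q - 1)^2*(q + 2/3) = q^4/3 + 5*q^3/9 - 13*q^2/9 - q/9 + 2/3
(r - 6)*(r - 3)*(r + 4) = r^3 - 5*r^2 - 18*r + 72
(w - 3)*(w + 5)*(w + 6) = w^3 + 8*w^2 - 3*w - 90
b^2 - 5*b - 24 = (b - 8)*(b + 3)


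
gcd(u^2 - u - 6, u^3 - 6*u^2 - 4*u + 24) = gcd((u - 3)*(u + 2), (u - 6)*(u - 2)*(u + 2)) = u + 2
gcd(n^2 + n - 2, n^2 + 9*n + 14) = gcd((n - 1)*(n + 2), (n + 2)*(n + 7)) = n + 2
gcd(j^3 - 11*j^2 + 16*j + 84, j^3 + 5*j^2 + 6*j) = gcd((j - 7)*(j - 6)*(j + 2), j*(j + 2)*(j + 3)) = j + 2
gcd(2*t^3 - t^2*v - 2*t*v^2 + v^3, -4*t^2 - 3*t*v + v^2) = t + v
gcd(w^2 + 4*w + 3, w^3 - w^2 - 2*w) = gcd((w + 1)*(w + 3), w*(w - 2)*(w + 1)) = w + 1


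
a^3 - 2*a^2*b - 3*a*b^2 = a*(a - 3*b)*(a + b)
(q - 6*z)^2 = q^2 - 12*q*z + 36*z^2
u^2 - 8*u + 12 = (u - 6)*(u - 2)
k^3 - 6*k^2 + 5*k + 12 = (k - 4)*(k - 3)*(k + 1)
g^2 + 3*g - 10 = (g - 2)*(g + 5)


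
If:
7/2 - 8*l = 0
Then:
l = 7/16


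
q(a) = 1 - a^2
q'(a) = -2*a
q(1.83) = -2.35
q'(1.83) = -3.66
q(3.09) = -8.55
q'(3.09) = -6.18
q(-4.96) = -23.60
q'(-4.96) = 9.92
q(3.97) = -14.76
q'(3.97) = -7.94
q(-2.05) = -3.20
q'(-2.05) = 4.10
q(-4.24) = -16.98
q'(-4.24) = 8.48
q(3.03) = -8.18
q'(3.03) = -6.06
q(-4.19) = -16.56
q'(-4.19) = 8.38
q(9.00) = -80.00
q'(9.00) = -18.00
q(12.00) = -143.00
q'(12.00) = -24.00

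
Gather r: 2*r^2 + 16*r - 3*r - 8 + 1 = 2*r^2 + 13*r - 7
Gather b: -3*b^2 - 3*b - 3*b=-3*b^2 - 6*b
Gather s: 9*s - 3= 9*s - 3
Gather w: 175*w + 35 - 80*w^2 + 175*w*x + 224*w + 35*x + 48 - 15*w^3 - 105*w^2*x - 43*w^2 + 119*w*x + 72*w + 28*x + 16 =-15*w^3 + w^2*(-105*x - 123) + w*(294*x + 471) + 63*x + 99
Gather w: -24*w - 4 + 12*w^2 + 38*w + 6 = 12*w^2 + 14*w + 2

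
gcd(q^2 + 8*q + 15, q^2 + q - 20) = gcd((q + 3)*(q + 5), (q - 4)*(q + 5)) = q + 5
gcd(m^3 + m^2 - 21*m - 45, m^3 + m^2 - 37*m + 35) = m - 5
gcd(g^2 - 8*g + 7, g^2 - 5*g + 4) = g - 1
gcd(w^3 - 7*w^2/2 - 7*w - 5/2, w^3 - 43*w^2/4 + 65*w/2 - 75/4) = w - 5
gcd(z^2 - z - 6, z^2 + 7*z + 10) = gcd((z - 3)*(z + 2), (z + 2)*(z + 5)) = z + 2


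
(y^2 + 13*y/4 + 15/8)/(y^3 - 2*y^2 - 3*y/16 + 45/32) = 4*(2*y + 5)/(8*y^2 - 22*y + 15)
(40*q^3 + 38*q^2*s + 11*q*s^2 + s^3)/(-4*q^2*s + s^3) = (-20*q^2 - 9*q*s - s^2)/(s*(2*q - s))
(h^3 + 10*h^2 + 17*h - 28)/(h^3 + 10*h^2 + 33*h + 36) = (h^2 + 6*h - 7)/(h^2 + 6*h + 9)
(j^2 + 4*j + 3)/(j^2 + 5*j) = (j^2 + 4*j + 3)/(j*(j + 5))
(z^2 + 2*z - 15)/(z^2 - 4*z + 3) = (z + 5)/(z - 1)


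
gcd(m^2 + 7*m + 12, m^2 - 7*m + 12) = 1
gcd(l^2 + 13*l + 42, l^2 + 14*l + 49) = l + 7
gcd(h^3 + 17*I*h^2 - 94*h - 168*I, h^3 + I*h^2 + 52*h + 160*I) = h + 4*I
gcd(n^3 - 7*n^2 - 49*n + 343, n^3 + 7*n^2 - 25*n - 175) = n + 7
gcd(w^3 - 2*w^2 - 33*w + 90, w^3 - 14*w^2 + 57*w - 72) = w - 3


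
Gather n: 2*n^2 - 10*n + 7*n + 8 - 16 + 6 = 2*n^2 - 3*n - 2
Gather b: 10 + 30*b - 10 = 30*b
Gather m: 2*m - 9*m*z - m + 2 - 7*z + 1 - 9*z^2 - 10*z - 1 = m*(1 - 9*z) - 9*z^2 - 17*z + 2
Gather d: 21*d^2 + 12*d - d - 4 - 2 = 21*d^2 + 11*d - 6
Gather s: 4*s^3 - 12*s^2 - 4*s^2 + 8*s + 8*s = 4*s^3 - 16*s^2 + 16*s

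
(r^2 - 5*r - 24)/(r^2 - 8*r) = (r + 3)/r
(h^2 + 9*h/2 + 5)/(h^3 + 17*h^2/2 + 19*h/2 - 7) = (2*h + 5)/(2*h^2 + 13*h - 7)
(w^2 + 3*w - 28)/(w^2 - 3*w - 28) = (-w^2 - 3*w + 28)/(-w^2 + 3*w + 28)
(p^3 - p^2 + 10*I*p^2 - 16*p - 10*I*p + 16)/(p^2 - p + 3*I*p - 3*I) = (p^2 + 10*I*p - 16)/(p + 3*I)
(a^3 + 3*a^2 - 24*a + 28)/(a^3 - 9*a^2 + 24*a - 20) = (a + 7)/(a - 5)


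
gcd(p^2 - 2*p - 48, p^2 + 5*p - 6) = p + 6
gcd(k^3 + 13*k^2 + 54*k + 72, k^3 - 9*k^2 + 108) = k + 3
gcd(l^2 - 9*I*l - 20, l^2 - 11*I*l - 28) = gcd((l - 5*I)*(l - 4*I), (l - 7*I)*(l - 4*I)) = l - 4*I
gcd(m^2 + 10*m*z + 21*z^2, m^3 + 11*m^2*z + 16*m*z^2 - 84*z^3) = m + 7*z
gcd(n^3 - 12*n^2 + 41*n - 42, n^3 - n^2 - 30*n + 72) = n - 3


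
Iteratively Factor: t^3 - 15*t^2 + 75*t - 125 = (t - 5)*(t^2 - 10*t + 25) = (t - 5)^2*(t - 5)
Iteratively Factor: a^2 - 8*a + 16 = (a - 4)*(a - 4)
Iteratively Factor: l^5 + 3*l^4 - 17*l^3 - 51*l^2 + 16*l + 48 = (l - 1)*(l^4 + 4*l^3 - 13*l^2 - 64*l - 48) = (l - 1)*(l + 4)*(l^3 - 13*l - 12) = (l - 1)*(l + 1)*(l + 4)*(l^2 - l - 12) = (l - 1)*(l + 1)*(l + 3)*(l + 4)*(l - 4)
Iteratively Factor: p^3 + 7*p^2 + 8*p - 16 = (p - 1)*(p^2 + 8*p + 16) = (p - 1)*(p + 4)*(p + 4)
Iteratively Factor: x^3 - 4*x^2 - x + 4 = (x - 1)*(x^2 - 3*x - 4) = (x - 4)*(x - 1)*(x + 1)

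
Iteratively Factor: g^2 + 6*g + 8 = (g + 2)*(g + 4)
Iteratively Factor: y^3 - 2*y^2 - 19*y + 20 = (y - 1)*(y^2 - y - 20) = (y - 5)*(y - 1)*(y + 4)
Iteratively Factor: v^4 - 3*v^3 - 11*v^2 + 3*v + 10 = (v + 2)*(v^3 - 5*v^2 - v + 5) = (v + 1)*(v + 2)*(v^2 - 6*v + 5) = (v - 1)*(v + 1)*(v + 2)*(v - 5)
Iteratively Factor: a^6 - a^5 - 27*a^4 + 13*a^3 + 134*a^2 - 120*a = (a - 1)*(a^5 - 27*a^3 - 14*a^2 + 120*a) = (a - 5)*(a - 1)*(a^4 + 5*a^3 - 2*a^2 - 24*a) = (a - 5)*(a - 2)*(a - 1)*(a^3 + 7*a^2 + 12*a) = (a - 5)*(a - 2)*(a - 1)*(a + 4)*(a^2 + 3*a) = (a - 5)*(a - 2)*(a - 1)*(a + 3)*(a + 4)*(a)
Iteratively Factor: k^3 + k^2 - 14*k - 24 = (k + 3)*(k^2 - 2*k - 8) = (k - 4)*(k + 3)*(k + 2)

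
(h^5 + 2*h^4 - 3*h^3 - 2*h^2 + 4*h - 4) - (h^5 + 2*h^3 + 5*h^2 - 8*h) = 2*h^4 - 5*h^3 - 7*h^2 + 12*h - 4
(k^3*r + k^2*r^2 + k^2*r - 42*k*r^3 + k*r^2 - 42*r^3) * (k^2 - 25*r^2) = k^5*r + k^4*r^2 + k^4*r - 67*k^3*r^3 + k^3*r^2 - 25*k^2*r^4 - 67*k^2*r^3 + 1050*k*r^5 - 25*k*r^4 + 1050*r^5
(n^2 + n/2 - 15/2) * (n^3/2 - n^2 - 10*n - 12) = n^5/2 - 3*n^4/4 - 57*n^3/4 - 19*n^2/2 + 69*n + 90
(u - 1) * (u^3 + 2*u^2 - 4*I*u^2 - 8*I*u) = u^4 + u^3 - 4*I*u^3 - 2*u^2 - 4*I*u^2 + 8*I*u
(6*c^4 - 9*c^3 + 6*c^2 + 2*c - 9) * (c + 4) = 6*c^5 + 15*c^4 - 30*c^3 + 26*c^2 - c - 36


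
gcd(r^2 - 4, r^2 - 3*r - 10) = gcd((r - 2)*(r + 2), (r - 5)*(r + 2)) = r + 2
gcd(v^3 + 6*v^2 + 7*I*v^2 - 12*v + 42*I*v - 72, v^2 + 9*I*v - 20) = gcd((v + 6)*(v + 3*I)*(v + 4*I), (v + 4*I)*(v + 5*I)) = v + 4*I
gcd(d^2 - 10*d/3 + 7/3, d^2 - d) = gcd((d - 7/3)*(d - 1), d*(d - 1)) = d - 1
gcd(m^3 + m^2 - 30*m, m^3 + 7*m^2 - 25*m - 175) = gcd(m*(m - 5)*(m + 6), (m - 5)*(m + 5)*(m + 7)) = m - 5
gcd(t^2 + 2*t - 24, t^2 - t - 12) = t - 4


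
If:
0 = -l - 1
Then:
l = -1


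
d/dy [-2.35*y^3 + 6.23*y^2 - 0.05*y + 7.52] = -7.05*y^2 + 12.46*y - 0.05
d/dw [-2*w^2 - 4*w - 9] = -4*w - 4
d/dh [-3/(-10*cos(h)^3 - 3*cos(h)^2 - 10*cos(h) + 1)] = 6*(15*cos(h)^2 + 3*cos(h) + 5)*sin(h)/(10*cos(h)^3 + 3*cos(h)^2 + 10*cos(h) - 1)^2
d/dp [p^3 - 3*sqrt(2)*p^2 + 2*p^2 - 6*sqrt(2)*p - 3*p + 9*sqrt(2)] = 3*p^2 - 6*sqrt(2)*p + 4*p - 6*sqrt(2) - 3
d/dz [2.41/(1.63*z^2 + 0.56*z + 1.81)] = (-7.8566*z - 1.3496)/(1.63*z^2 + 0.56*z + 1.81)^2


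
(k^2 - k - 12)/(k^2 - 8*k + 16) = (k + 3)/(k - 4)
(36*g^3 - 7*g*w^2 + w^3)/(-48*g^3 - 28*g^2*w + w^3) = (-3*g + w)/(4*g + w)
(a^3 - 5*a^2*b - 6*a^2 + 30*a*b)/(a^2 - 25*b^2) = a*(a - 6)/(a + 5*b)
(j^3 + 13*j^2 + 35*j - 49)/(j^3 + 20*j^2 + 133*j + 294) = (j - 1)/(j + 6)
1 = 1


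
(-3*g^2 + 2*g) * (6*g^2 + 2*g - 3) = -18*g^4 + 6*g^3 + 13*g^2 - 6*g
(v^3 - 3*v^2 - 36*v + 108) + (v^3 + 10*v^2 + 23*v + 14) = 2*v^3 + 7*v^2 - 13*v + 122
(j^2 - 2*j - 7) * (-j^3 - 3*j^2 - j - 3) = -j^5 - j^4 + 12*j^3 + 20*j^2 + 13*j + 21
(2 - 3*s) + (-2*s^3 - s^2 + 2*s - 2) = -2*s^3 - s^2 - s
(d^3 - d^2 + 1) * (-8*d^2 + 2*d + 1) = -8*d^5 + 10*d^4 - d^3 - 9*d^2 + 2*d + 1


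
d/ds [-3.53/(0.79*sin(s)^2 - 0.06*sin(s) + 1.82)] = (5.5774*sin(s) - 0.2118)*cos(s)/(0.79*sin(s)^2 - 0.06*sin(s) + 1.82)^2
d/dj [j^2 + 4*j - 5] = 2*j + 4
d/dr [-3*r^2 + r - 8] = 1 - 6*r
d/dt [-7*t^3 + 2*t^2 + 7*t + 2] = -21*t^2 + 4*t + 7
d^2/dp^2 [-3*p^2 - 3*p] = -6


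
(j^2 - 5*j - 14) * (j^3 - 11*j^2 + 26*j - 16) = j^5 - 16*j^4 + 67*j^3 + 8*j^2 - 284*j + 224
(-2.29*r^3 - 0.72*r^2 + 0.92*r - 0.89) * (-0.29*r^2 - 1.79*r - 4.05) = 0.6641*r^5 + 4.3079*r^4 + 10.2965*r^3 + 1.5273*r^2 - 2.1329*r + 3.6045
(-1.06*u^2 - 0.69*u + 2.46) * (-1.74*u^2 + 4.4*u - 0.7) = 1.8444*u^4 - 3.4634*u^3 - 6.5744*u^2 + 11.307*u - 1.722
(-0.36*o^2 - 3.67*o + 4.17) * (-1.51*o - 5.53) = 0.5436*o^3 + 7.5325*o^2 + 13.9984*o - 23.0601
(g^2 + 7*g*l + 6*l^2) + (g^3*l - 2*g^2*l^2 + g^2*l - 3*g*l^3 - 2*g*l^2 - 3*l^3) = g^3*l - 2*g^2*l^2 + g^2*l + g^2 - 3*g*l^3 - 2*g*l^2 + 7*g*l - 3*l^3 + 6*l^2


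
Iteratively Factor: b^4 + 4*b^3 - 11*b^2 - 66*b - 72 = (b + 2)*(b^3 + 2*b^2 - 15*b - 36) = (b + 2)*(b + 3)*(b^2 - b - 12) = (b + 2)*(b + 3)^2*(b - 4)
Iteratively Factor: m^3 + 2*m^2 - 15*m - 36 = (m + 3)*(m^2 - m - 12) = (m - 4)*(m + 3)*(m + 3)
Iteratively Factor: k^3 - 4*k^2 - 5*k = (k)*(k^2 - 4*k - 5) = k*(k - 5)*(k + 1)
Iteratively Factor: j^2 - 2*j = (j - 2)*(j)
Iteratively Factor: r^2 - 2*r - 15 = (r + 3)*(r - 5)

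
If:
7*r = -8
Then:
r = -8/7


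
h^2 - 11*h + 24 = (h - 8)*(h - 3)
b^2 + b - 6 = (b - 2)*(b + 3)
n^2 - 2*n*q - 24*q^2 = (n - 6*q)*(n + 4*q)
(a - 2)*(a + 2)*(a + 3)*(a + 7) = a^4 + 10*a^3 + 17*a^2 - 40*a - 84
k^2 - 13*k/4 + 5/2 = (k - 2)*(k - 5/4)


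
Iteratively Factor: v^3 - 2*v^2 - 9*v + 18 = (v - 2)*(v^2 - 9) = (v - 2)*(v + 3)*(v - 3)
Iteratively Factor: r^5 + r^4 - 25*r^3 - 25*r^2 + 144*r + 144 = (r + 4)*(r^4 - 3*r^3 - 13*r^2 + 27*r + 36) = (r + 1)*(r + 4)*(r^3 - 4*r^2 - 9*r + 36) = (r - 3)*(r + 1)*(r + 4)*(r^2 - r - 12) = (r - 3)*(r + 1)*(r + 3)*(r + 4)*(r - 4)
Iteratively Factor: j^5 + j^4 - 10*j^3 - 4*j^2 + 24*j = (j - 2)*(j^4 + 3*j^3 - 4*j^2 - 12*j) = (j - 2)^2*(j^3 + 5*j^2 + 6*j) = (j - 2)^2*(j + 3)*(j^2 + 2*j) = j*(j - 2)^2*(j + 3)*(j + 2)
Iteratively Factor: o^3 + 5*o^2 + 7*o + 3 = (o + 1)*(o^2 + 4*o + 3) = (o + 1)^2*(o + 3)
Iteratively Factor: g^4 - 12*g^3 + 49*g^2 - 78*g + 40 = (g - 2)*(g^3 - 10*g^2 + 29*g - 20) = (g - 4)*(g - 2)*(g^2 - 6*g + 5) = (g - 5)*(g - 4)*(g - 2)*(g - 1)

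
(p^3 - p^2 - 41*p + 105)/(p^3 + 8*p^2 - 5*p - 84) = (p - 5)/(p + 4)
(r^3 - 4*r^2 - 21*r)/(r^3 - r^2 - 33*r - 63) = r/(r + 3)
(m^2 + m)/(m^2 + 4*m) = (m + 1)/(m + 4)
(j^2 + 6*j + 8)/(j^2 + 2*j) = (j + 4)/j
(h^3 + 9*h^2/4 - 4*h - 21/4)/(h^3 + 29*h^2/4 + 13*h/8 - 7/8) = 2*(4*h^3 + 9*h^2 - 16*h - 21)/(8*h^3 + 58*h^2 + 13*h - 7)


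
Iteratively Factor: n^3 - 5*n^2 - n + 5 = (n + 1)*(n^2 - 6*n + 5) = (n - 1)*(n + 1)*(n - 5)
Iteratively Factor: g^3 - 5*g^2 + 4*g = (g - 4)*(g^2 - g) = g*(g - 4)*(g - 1)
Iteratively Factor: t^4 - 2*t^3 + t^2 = (t)*(t^3 - 2*t^2 + t) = t^2*(t^2 - 2*t + 1) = t^2*(t - 1)*(t - 1)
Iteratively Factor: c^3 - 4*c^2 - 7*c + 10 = (c - 1)*(c^2 - 3*c - 10) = (c - 1)*(c + 2)*(c - 5)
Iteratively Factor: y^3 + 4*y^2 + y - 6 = (y + 2)*(y^2 + 2*y - 3) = (y - 1)*(y + 2)*(y + 3)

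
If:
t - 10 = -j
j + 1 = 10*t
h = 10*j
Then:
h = 90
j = 9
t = 1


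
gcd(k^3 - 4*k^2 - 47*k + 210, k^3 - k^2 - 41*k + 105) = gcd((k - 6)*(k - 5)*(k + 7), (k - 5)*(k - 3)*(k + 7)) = k^2 + 2*k - 35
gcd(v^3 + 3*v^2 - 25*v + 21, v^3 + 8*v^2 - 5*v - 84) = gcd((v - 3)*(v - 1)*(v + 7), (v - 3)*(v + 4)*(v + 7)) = v^2 + 4*v - 21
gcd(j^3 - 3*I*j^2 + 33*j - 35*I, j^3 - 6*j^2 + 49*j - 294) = j - 7*I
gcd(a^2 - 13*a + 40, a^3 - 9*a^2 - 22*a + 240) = a - 8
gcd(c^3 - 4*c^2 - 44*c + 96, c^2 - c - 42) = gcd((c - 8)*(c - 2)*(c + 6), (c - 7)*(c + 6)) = c + 6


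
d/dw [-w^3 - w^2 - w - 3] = -3*w^2 - 2*w - 1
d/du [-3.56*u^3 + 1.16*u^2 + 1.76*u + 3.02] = -10.68*u^2 + 2.32*u + 1.76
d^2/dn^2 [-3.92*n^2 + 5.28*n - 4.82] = -7.84000000000000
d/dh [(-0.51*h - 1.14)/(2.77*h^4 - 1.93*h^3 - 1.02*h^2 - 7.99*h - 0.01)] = (4.2381*h^4 + 10.6626*h^3 - 7.1208*h^2 - 2.3256*h - 9.1035)/(7.6729*h^8 - 10.6922*h^7 - 1.9259*h^6 - 40.3274*h^5 + 31.8264*h^4 + 16.3382*h^3 + 63.8605*h^2 + 0.1598*h + 0.0001)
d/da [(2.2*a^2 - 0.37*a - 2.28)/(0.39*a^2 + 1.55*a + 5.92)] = (3.5543*a^2 + 27.8264*a + 1.3436)/(0.1521*a^4 + 1.209*a^3 + 7.0201*a^2 + 18.352*a + 35.0464)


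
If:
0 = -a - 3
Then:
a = -3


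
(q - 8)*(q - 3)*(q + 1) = q^3 - 10*q^2 + 13*q + 24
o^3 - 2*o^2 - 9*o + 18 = (o - 3)*(o - 2)*(o + 3)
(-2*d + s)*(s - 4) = -2*d*s + 8*d + s^2 - 4*s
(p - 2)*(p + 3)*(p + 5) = p^3 + 6*p^2 - p - 30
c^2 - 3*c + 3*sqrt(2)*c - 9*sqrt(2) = (c - 3)*(c + 3*sqrt(2))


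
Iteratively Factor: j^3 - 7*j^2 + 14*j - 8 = (j - 1)*(j^2 - 6*j + 8) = (j - 2)*(j - 1)*(j - 4)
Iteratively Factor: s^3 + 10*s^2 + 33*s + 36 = (s + 3)*(s^2 + 7*s + 12) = (s + 3)^2*(s + 4)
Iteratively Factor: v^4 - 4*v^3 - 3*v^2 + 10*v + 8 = (v - 4)*(v^3 - 3*v - 2) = (v - 4)*(v - 2)*(v^2 + 2*v + 1) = (v - 4)*(v - 2)*(v + 1)*(v + 1)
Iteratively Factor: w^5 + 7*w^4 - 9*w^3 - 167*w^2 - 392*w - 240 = (w + 4)*(w^4 + 3*w^3 - 21*w^2 - 83*w - 60) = (w - 5)*(w + 4)*(w^3 + 8*w^2 + 19*w + 12) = (w - 5)*(w + 1)*(w + 4)*(w^2 + 7*w + 12) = (w - 5)*(w + 1)*(w + 3)*(w + 4)*(w + 4)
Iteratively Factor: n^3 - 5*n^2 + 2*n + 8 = (n - 4)*(n^2 - n - 2) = (n - 4)*(n + 1)*(n - 2)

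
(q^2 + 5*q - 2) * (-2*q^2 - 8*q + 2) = -2*q^4 - 18*q^3 - 34*q^2 + 26*q - 4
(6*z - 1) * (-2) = 2 - 12*z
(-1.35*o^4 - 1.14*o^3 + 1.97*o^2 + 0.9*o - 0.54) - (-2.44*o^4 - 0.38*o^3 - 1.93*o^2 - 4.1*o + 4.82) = 1.09*o^4 - 0.76*o^3 + 3.9*o^2 + 5.0*o - 5.36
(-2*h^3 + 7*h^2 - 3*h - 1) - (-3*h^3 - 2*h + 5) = h^3 + 7*h^2 - h - 6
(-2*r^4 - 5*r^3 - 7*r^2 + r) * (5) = -10*r^4 - 25*r^3 - 35*r^2 + 5*r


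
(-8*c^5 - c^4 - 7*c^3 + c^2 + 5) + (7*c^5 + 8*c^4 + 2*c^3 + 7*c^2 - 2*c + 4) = -c^5 + 7*c^4 - 5*c^3 + 8*c^2 - 2*c + 9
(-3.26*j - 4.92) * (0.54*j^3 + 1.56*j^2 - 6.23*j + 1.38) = -1.7604*j^4 - 7.7424*j^3 + 12.6346*j^2 + 26.1528*j - 6.7896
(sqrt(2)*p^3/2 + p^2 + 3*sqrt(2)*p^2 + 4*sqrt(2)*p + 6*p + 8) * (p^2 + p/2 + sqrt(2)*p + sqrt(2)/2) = sqrt(2)*p^5/2 + 2*p^4 + 13*sqrt(2)*p^4/4 + 13*sqrt(2)*p^3/2 + 13*p^3 + 17*sqrt(2)*p^2/2 + 22*p^2 + 8*p + 11*sqrt(2)*p + 4*sqrt(2)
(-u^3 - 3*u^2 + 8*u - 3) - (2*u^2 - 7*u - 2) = -u^3 - 5*u^2 + 15*u - 1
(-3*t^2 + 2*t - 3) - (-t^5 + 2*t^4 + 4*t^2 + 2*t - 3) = t^5 - 2*t^4 - 7*t^2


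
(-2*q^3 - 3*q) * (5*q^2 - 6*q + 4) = -10*q^5 + 12*q^4 - 23*q^3 + 18*q^2 - 12*q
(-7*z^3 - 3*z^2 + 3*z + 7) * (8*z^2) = -56*z^5 - 24*z^4 + 24*z^3 + 56*z^2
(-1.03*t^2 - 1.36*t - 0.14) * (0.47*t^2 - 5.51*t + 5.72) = -0.4841*t^4 + 5.0361*t^3 + 1.5362*t^2 - 7.0078*t - 0.8008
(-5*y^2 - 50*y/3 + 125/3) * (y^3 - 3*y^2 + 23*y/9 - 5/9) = -5*y^5 - 5*y^4/3 + 710*y^3/9 - 4450*y^2/27 + 3125*y/27 - 625/27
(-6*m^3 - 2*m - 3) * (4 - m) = 6*m^4 - 24*m^3 + 2*m^2 - 5*m - 12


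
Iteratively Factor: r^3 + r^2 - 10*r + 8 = (r - 1)*(r^2 + 2*r - 8) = (r - 1)*(r + 4)*(r - 2)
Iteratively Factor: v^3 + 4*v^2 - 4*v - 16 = (v + 4)*(v^2 - 4) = (v + 2)*(v + 4)*(v - 2)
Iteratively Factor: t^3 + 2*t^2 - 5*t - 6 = (t + 1)*(t^2 + t - 6) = (t - 2)*(t + 1)*(t + 3)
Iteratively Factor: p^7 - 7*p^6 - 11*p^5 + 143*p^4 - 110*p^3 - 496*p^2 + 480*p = (p - 3)*(p^6 - 4*p^5 - 23*p^4 + 74*p^3 + 112*p^2 - 160*p) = (p - 4)*(p - 3)*(p^5 - 23*p^3 - 18*p^2 + 40*p) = p*(p - 4)*(p - 3)*(p^4 - 23*p^2 - 18*p + 40) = p*(p - 4)*(p - 3)*(p + 2)*(p^3 - 2*p^2 - 19*p + 20) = p*(p - 4)*(p - 3)*(p - 1)*(p + 2)*(p^2 - p - 20) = p*(p - 4)*(p - 3)*(p - 1)*(p + 2)*(p + 4)*(p - 5)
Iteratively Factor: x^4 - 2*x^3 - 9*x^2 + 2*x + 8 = (x + 1)*(x^3 - 3*x^2 - 6*x + 8) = (x + 1)*(x + 2)*(x^2 - 5*x + 4) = (x - 4)*(x + 1)*(x + 2)*(x - 1)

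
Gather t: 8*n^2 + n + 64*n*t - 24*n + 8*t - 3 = 8*n^2 - 23*n + t*(64*n + 8) - 3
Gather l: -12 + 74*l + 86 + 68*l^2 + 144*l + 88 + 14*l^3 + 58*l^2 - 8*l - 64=14*l^3 + 126*l^2 + 210*l + 98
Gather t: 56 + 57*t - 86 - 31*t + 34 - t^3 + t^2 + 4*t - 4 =-t^3 + t^2 + 30*t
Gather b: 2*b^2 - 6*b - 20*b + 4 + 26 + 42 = 2*b^2 - 26*b + 72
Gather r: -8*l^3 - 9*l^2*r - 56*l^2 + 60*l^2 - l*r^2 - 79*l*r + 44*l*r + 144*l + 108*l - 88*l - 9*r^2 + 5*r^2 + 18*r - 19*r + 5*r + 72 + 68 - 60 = -8*l^3 + 4*l^2 + 164*l + r^2*(-l - 4) + r*(-9*l^2 - 35*l + 4) + 80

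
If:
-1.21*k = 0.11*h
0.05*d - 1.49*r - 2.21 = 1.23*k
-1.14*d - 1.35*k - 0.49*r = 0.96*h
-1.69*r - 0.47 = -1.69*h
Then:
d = 1.57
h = -1.25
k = 0.11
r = -1.52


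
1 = 1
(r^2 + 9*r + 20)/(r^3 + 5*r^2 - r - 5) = (r + 4)/(r^2 - 1)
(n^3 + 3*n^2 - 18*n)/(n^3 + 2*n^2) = (n^2 + 3*n - 18)/(n*(n + 2))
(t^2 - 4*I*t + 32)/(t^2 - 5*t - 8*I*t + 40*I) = (t + 4*I)/(t - 5)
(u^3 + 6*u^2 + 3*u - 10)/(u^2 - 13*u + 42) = (u^3 + 6*u^2 + 3*u - 10)/(u^2 - 13*u + 42)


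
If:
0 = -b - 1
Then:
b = -1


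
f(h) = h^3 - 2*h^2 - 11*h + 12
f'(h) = 3*h^2 - 4*h - 11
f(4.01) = 0.21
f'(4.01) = 21.20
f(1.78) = -8.28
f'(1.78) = -8.61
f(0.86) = 1.70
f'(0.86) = -12.22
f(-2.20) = 15.87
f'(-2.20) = 12.32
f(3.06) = -11.73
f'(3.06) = 4.85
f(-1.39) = 20.74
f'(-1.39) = 0.36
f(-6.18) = -232.43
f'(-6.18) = 128.30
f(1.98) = -9.86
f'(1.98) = -7.16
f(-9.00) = -780.00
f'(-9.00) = 268.00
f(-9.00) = -780.00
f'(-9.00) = 268.00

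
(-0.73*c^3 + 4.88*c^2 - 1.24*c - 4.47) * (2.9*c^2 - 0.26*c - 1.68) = -2.117*c^5 + 14.3418*c^4 - 3.6384*c^3 - 20.839*c^2 + 3.2454*c + 7.5096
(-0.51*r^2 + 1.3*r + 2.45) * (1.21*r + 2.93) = -0.6171*r^3 + 0.0786999999999998*r^2 + 6.7735*r + 7.1785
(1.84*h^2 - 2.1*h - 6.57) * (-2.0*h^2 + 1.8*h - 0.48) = -3.68*h^4 + 7.512*h^3 + 8.4768*h^2 - 10.818*h + 3.1536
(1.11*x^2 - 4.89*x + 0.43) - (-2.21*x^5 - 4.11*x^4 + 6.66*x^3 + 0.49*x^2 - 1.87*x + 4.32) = 2.21*x^5 + 4.11*x^4 - 6.66*x^3 + 0.62*x^2 - 3.02*x - 3.89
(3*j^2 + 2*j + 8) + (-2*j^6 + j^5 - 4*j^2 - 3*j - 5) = -2*j^6 + j^5 - j^2 - j + 3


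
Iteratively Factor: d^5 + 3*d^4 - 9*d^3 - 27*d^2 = (d - 3)*(d^4 + 6*d^3 + 9*d^2) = (d - 3)*(d + 3)*(d^3 + 3*d^2) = (d - 3)*(d + 3)^2*(d^2) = d*(d - 3)*(d + 3)^2*(d)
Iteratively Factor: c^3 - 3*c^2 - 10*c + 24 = (c + 3)*(c^2 - 6*c + 8) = (c - 2)*(c + 3)*(c - 4)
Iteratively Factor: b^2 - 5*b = (b - 5)*(b)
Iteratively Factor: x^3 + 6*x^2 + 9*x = (x + 3)*(x^2 + 3*x) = (x + 3)^2*(x)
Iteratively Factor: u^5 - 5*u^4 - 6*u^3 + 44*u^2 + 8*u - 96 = (u - 4)*(u^4 - u^3 - 10*u^2 + 4*u + 24) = (u - 4)*(u - 2)*(u^3 + u^2 - 8*u - 12) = (u - 4)*(u - 2)*(u + 2)*(u^2 - u - 6) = (u - 4)*(u - 3)*(u - 2)*(u + 2)*(u + 2)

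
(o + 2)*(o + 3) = o^2 + 5*o + 6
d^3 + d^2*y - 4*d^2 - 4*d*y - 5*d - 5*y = (d - 5)*(d + 1)*(d + y)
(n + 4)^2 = n^2 + 8*n + 16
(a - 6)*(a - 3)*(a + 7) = a^3 - 2*a^2 - 45*a + 126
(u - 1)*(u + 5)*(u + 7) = u^3 + 11*u^2 + 23*u - 35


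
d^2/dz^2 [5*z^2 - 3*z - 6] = 10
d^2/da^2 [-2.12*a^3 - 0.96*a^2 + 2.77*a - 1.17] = -12.72*a - 1.92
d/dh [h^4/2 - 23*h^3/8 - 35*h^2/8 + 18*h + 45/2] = 2*h^3 - 69*h^2/8 - 35*h/4 + 18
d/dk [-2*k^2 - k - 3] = -4*k - 1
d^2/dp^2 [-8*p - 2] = 0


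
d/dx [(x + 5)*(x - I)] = 2*x + 5 - I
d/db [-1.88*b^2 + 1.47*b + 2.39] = 1.47 - 3.76*b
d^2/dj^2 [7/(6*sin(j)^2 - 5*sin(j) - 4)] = 7*(144*sin(j)^4 - 90*sin(j)^3 - 95*sin(j)^2 + 160*sin(j) - 98)/(-6*sin(j)^2 + 5*sin(j) + 4)^3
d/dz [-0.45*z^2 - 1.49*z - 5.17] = -0.9*z - 1.49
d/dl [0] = 0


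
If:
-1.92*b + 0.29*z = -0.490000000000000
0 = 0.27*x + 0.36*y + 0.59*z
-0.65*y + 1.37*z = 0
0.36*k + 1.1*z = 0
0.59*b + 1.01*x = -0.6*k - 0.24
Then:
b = 0.26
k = -0.18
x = -0.29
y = 0.12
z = 0.06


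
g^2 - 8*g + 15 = (g - 5)*(g - 3)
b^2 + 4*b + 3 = (b + 1)*(b + 3)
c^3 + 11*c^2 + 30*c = c*(c + 5)*(c + 6)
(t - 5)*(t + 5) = t^2 - 25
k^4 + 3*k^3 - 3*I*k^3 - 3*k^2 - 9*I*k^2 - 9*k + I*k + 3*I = (k + 3)*(k - I)^3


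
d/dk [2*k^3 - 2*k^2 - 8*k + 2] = 6*k^2 - 4*k - 8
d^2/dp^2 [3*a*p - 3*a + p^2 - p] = 2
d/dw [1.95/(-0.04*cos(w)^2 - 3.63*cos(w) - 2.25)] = -(0.156*cos(w) + 7.0785)*sin(w)/(0.04*cos(w)^2 + 3.63*cos(w) + 2.25)^2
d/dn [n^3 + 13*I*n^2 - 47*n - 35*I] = 3*n^2 + 26*I*n - 47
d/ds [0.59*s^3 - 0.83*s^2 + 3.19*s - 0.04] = 1.77*s^2 - 1.66*s + 3.19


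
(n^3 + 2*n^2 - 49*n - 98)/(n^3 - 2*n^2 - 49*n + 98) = (n + 2)/(n - 2)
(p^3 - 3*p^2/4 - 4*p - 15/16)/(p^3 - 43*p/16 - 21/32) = 2*(2*p - 5)/(4*p - 7)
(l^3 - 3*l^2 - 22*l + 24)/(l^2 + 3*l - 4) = l - 6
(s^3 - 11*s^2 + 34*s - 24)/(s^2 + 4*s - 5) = (s^2 - 10*s + 24)/(s + 5)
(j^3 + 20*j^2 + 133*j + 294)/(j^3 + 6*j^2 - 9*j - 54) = (j^2 + 14*j + 49)/(j^2 - 9)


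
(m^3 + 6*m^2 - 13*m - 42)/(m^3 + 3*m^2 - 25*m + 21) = (m + 2)/(m - 1)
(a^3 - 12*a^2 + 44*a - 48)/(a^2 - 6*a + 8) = a - 6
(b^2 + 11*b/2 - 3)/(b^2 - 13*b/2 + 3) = (b + 6)/(b - 6)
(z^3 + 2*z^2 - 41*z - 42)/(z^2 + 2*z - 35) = (z^2 - 5*z - 6)/(z - 5)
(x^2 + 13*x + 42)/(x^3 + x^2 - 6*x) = (x^2 + 13*x + 42)/(x*(x^2 + x - 6))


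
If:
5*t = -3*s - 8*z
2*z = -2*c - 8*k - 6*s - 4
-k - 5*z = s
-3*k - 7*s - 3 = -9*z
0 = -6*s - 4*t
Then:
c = 257/152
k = -183/152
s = 6/19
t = -9/19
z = 27/152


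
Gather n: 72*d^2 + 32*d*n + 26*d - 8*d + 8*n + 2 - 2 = 72*d^2 + 18*d + n*(32*d + 8)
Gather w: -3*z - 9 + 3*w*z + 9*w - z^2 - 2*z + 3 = w*(3*z + 9) - z^2 - 5*z - 6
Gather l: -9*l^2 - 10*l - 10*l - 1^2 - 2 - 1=-9*l^2 - 20*l - 4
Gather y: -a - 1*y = -a - y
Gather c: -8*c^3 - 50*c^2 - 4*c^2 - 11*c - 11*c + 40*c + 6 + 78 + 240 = -8*c^3 - 54*c^2 + 18*c + 324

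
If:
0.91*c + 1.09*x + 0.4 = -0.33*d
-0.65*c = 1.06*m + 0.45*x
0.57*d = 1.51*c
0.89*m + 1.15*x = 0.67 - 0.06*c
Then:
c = -0.54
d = -1.44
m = 0.11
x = 0.52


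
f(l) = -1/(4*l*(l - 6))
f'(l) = 1/(4*l*(l - 6)^2) + 1/(4*l^2*(l - 6)) = (l - 3)/(2*l^2*(l - 6)^2)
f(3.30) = 0.03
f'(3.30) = 0.00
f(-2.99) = -0.01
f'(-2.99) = -0.00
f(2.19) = 0.03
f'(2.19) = -0.01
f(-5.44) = -0.00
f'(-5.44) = -0.00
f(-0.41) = -0.10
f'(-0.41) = -0.25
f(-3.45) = -0.01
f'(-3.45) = -0.00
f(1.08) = 0.05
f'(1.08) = -0.03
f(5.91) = 0.47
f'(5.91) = 5.14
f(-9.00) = 0.00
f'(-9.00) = 0.00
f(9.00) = -0.00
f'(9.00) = 0.00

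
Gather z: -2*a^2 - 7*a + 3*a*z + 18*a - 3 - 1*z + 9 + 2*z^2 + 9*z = -2*a^2 + 11*a + 2*z^2 + z*(3*a + 8) + 6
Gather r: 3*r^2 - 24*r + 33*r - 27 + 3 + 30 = 3*r^2 + 9*r + 6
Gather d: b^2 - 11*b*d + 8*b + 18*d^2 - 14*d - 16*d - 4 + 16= b^2 + 8*b + 18*d^2 + d*(-11*b - 30) + 12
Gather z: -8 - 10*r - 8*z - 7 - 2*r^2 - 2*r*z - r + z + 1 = -2*r^2 - 11*r + z*(-2*r - 7) - 14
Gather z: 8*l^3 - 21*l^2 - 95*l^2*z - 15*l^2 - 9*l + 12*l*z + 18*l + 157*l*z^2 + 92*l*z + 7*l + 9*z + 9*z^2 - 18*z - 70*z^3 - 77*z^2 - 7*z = 8*l^3 - 36*l^2 + 16*l - 70*z^3 + z^2*(157*l - 68) + z*(-95*l^2 + 104*l - 16)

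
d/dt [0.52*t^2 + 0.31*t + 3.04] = 1.04*t + 0.31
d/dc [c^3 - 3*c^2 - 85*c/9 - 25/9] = 3*c^2 - 6*c - 85/9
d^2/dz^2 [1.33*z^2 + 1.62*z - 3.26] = 2.66000000000000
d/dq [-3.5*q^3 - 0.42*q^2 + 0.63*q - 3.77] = -10.5*q^2 - 0.84*q + 0.63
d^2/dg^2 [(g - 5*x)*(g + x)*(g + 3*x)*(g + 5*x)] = 12*g^2 + 24*g*x - 44*x^2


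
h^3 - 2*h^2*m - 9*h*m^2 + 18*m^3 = (h - 3*m)*(h - 2*m)*(h + 3*m)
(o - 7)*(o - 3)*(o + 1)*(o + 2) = o^4 - 7*o^3 - 7*o^2 + 43*o + 42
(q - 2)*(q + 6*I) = q^2 - 2*q + 6*I*q - 12*I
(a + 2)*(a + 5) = a^2 + 7*a + 10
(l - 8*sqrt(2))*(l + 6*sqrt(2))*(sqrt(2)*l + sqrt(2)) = sqrt(2)*l^3 - 4*l^2 + sqrt(2)*l^2 - 96*sqrt(2)*l - 4*l - 96*sqrt(2)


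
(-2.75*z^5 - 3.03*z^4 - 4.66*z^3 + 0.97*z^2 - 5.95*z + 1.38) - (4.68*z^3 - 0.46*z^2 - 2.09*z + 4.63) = -2.75*z^5 - 3.03*z^4 - 9.34*z^3 + 1.43*z^2 - 3.86*z - 3.25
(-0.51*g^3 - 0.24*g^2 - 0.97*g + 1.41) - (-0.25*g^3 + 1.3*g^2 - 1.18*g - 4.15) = -0.26*g^3 - 1.54*g^2 + 0.21*g + 5.56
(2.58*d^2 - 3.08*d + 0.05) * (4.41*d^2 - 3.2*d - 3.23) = 11.3778*d^4 - 21.8388*d^3 + 1.7431*d^2 + 9.7884*d - 0.1615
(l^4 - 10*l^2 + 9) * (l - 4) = l^5 - 4*l^4 - 10*l^3 + 40*l^2 + 9*l - 36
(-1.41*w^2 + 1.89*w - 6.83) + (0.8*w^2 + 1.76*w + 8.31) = -0.61*w^2 + 3.65*w + 1.48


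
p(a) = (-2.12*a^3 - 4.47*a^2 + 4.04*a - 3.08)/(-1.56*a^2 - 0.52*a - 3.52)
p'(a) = (3.12*a + 0.52)*(-2.12*a^3 - 4.47*a^2 + 4.04*a - 3.08)/(-1.56*a^2 - 0.52*a - 3.52)^2 + (-6.36*a^2 - 8.94*a + 4.04)/(-1.56*a^2 - 0.52*a - 3.52)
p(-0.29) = 1.31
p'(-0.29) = -1.60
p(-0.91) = 2.04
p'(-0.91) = -0.50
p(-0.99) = 2.07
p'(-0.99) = -0.29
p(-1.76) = 1.68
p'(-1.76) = 1.11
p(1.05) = 1.08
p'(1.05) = 1.43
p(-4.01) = -1.72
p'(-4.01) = 1.58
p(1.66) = 2.12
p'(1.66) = 1.87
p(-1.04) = 2.09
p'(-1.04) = -0.17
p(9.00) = 13.93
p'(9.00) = 1.44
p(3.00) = 4.62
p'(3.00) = 1.80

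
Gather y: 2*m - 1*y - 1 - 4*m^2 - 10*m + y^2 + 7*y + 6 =-4*m^2 - 8*m + y^2 + 6*y + 5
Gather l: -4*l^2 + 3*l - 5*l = -4*l^2 - 2*l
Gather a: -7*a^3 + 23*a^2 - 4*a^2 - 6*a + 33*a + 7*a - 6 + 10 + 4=-7*a^3 + 19*a^2 + 34*a + 8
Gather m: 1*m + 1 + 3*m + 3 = 4*m + 4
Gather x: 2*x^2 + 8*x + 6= 2*x^2 + 8*x + 6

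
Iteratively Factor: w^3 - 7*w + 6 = (w - 2)*(w^2 + 2*w - 3) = (w - 2)*(w + 3)*(w - 1)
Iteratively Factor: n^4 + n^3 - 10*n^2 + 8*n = (n + 4)*(n^3 - 3*n^2 + 2*n) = (n - 2)*(n + 4)*(n^2 - n) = n*(n - 2)*(n + 4)*(n - 1)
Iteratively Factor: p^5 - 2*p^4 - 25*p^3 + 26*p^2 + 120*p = (p - 5)*(p^4 + 3*p^3 - 10*p^2 - 24*p) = p*(p - 5)*(p^3 + 3*p^2 - 10*p - 24) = p*(p - 5)*(p + 4)*(p^2 - p - 6) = p*(p - 5)*(p + 2)*(p + 4)*(p - 3)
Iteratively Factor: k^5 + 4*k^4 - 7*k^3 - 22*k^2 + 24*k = (k - 1)*(k^4 + 5*k^3 - 2*k^2 - 24*k) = (k - 1)*(k + 4)*(k^3 + k^2 - 6*k) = (k - 2)*(k - 1)*(k + 4)*(k^2 + 3*k) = k*(k - 2)*(k - 1)*(k + 4)*(k + 3)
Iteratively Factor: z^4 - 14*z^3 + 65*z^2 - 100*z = (z - 4)*(z^3 - 10*z^2 + 25*z) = z*(z - 4)*(z^2 - 10*z + 25) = z*(z - 5)*(z - 4)*(z - 5)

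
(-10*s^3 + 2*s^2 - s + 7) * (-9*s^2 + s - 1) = 90*s^5 - 28*s^4 + 21*s^3 - 66*s^2 + 8*s - 7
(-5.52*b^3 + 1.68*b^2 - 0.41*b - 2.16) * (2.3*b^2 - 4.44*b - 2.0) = -12.696*b^5 + 28.3728*b^4 + 2.6378*b^3 - 6.5076*b^2 + 10.4104*b + 4.32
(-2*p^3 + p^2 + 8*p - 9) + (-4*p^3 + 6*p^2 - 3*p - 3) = -6*p^3 + 7*p^2 + 5*p - 12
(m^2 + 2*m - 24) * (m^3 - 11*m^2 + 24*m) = m^5 - 9*m^4 - 22*m^3 + 312*m^2 - 576*m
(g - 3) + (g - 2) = 2*g - 5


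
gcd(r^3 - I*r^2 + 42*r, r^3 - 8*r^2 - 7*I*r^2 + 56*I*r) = r^2 - 7*I*r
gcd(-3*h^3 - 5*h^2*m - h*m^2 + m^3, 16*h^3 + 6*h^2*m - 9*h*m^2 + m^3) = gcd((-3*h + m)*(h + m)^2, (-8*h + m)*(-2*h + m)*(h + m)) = h + m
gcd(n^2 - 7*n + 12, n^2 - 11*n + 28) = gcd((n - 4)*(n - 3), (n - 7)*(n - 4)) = n - 4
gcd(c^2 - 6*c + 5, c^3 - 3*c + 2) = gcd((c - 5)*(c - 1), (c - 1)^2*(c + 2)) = c - 1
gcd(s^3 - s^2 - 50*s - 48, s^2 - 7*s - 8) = s^2 - 7*s - 8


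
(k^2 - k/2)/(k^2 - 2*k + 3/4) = 2*k/(2*k - 3)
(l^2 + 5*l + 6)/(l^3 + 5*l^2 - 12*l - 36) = (l + 3)/(l^2 + 3*l - 18)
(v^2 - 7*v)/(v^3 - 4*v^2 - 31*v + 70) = v/(v^2 + 3*v - 10)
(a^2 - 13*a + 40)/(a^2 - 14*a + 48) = (a - 5)/(a - 6)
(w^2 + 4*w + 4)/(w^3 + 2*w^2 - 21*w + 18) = (w^2 + 4*w + 4)/(w^3 + 2*w^2 - 21*w + 18)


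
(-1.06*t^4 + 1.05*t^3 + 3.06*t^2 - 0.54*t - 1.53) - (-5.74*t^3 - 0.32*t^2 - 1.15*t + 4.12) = -1.06*t^4 + 6.79*t^3 + 3.38*t^2 + 0.61*t - 5.65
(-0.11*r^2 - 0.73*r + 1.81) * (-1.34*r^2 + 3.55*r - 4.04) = 0.1474*r^4 + 0.5877*r^3 - 4.5725*r^2 + 9.3747*r - 7.3124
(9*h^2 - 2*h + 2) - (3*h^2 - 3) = 6*h^2 - 2*h + 5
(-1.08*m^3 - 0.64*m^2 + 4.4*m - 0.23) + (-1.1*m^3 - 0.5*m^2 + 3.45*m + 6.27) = -2.18*m^3 - 1.14*m^2 + 7.85*m + 6.04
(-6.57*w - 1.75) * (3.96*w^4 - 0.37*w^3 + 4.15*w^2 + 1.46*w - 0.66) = -26.0172*w^5 - 4.4991*w^4 - 26.618*w^3 - 16.8547*w^2 + 1.7812*w + 1.155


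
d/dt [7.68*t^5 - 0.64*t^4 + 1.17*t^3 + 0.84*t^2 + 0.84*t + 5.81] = 38.4*t^4 - 2.56*t^3 + 3.51*t^2 + 1.68*t + 0.84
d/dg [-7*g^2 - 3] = -14*g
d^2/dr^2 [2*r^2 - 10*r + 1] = 4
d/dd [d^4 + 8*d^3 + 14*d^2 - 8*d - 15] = 4*d^3 + 24*d^2 + 28*d - 8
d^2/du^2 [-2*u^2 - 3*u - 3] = -4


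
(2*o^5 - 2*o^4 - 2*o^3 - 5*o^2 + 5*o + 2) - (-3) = 2*o^5 - 2*o^4 - 2*o^3 - 5*o^2 + 5*o + 5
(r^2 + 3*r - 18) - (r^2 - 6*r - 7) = 9*r - 11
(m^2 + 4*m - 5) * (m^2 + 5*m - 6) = m^4 + 9*m^3 + 9*m^2 - 49*m + 30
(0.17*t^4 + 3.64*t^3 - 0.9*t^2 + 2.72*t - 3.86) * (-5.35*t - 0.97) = -0.9095*t^5 - 19.6389*t^4 + 1.2842*t^3 - 13.679*t^2 + 18.0126*t + 3.7442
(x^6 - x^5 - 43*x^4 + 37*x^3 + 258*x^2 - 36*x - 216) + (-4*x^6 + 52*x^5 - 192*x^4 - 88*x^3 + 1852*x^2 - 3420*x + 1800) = -3*x^6 + 51*x^5 - 235*x^4 - 51*x^3 + 2110*x^2 - 3456*x + 1584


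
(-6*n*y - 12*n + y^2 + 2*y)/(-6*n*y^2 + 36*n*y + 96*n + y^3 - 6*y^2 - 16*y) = 1/(y - 8)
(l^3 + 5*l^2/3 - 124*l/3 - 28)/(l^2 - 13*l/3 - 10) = (3*l^2 + 23*l + 14)/(3*l + 5)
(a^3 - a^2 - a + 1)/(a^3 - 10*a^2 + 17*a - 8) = (a + 1)/(a - 8)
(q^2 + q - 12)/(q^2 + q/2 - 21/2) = 2*(q + 4)/(2*q + 7)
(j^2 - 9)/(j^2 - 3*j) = (j + 3)/j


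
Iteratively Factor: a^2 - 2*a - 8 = (a + 2)*(a - 4)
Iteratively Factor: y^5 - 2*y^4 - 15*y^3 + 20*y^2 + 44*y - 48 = (y - 2)*(y^4 - 15*y^2 - 10*y + 24) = (y - 2)*(y + 3)*(y^3 - 3*y^2 - 6*y + 8) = (y - 2)*(y + 2)*(y + 3)*(y^2 - 5*y + 4) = (y - 4)*(y - 2)*(y + 2)*(y + 3)*(y - 1)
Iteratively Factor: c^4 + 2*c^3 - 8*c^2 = (c)*(c^3 + 2*c^2 - 8*c) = c*(c + 4)*(c^2 - 2*c) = c*(c - 2)*(c + 4)*(c)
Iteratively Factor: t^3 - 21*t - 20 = (t + 1)*(t^2 - t - 20) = (t - 5)*(t + 1)*(t + 4)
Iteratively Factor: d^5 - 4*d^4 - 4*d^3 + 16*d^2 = (d)*(d^4 - 4*d^3 - 4*d^2 + 16*d) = d*(d - 4)*(d^3 - 4*d) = d*(d - 4)*(d + 2)*(d^2 - 2*d) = d*(d - 4)*(d - 2)*(d + 2)*(d)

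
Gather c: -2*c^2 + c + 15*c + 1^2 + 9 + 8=-2*c^2 + 16*c + 18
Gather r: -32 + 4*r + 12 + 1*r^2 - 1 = r^2 + 4*r - 21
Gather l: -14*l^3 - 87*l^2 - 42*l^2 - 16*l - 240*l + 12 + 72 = -14*l^3 - 129*l^2 - 256*l + 84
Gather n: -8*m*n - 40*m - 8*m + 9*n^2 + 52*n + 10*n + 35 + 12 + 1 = -48*m + 9*n^2 + n*(62 - 8*m) + 48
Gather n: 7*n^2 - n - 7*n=7*n^2 - 8*n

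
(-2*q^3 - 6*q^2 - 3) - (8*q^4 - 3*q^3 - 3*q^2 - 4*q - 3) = -8*q^4 + q^3 - 3*q^2 + 4*q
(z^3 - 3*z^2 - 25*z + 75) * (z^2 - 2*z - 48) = z^5 - 5*z^4 - 67*z^3 + 269*z^2 + 1050*z - 3600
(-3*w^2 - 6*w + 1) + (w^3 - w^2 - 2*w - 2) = w^3 - 4*w^2 - 8*w - 1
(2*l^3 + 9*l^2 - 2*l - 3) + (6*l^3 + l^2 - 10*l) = 8*l^3 + 10*l^2 - 12*l - 3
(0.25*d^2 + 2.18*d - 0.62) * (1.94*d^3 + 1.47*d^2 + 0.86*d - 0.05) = 0.485*d^5 + 4.5967*d^4 + 2.2168*d^3 + 0.9509*d^2 - 0.6422*d + 0.031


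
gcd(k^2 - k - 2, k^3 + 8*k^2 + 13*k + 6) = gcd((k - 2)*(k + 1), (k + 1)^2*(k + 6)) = k + 1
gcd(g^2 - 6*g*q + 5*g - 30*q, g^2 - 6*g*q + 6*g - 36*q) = -g + 6*q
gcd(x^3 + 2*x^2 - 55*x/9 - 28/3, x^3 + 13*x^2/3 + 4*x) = x^2 + 13*x/3 + 4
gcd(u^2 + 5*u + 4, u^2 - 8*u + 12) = 1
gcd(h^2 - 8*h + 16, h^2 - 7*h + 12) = h - 4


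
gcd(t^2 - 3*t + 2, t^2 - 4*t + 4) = t - 2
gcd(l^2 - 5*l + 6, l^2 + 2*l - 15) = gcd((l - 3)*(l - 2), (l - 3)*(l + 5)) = l - 3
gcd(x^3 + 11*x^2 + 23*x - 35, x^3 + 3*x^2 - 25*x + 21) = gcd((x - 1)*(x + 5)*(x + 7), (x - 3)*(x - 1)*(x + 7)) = x^2 + 6*x - 7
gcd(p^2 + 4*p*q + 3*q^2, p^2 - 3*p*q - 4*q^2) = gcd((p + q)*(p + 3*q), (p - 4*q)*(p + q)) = p + q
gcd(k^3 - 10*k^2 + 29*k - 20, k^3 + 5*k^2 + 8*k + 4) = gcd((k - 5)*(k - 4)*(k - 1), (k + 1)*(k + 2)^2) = 1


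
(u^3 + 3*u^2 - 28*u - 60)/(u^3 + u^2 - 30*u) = (u + 2)/u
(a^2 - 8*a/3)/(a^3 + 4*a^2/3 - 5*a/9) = 3*(3*a - 8)/(9*a^2 + 12*a - 5)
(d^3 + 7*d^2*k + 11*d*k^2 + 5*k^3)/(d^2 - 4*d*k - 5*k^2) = (d^2 + 6*d*k + 5*k^2)/(d - 5*k)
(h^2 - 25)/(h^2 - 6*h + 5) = (h + 5)/(h - 1)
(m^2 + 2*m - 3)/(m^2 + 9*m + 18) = (m - 1)/(m + 6)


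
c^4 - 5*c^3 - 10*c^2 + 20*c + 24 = (c - 6)*(c - 2)*(c + 1)*(c + 2)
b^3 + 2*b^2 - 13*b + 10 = (b - 2)*(b - 1)*(b + 5)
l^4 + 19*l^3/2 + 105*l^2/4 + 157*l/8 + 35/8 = (l + 1/2)^2*(l + 7/2)*(l + 5)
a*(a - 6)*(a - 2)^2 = a^4 - 10*a^3 + 28*a^2 - 24*a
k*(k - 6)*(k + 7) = k^3 + k^2 - 42*k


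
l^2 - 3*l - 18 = (l - 6)*(l + 3)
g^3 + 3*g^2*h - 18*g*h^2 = g*(g - 3*h)*(g + 6*h)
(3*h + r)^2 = 9*h^2 + 6*h*r + r^2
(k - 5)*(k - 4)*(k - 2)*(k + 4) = k^4 - 7*k^3 - 6*k^2 + 112*k - 160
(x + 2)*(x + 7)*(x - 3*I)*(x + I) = x^4 + 9*x^3 - 2*I*x^3 + 17*x^2 - 18*I*x^2 + 27*x - 28*I*x + 42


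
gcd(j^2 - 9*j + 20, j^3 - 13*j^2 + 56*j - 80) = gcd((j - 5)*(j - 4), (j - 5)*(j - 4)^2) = j^2 - 9*j + 20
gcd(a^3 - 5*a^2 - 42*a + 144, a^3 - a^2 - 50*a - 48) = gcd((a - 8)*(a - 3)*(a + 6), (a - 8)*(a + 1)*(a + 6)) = a^2 - 2*a - 48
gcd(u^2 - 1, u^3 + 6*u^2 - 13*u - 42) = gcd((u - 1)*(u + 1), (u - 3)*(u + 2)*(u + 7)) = 1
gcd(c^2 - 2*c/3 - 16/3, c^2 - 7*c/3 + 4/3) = 1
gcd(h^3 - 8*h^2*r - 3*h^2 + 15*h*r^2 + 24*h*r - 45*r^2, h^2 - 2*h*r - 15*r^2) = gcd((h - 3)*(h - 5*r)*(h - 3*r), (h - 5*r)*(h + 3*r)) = -h + 5*r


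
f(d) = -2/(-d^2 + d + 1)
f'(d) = -2*(2*d - 1)/(-d^2 + d + 1)^2 = 2*(1 - 2*d)/(-d^2 + d + 1)^2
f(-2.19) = 0.33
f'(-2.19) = 0.30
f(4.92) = 0.11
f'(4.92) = -0.05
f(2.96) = 0.42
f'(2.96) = -0.43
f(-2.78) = 0.21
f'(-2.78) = 0.15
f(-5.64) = 0.05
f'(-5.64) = 0.02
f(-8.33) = 0.03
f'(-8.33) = 0.01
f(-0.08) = -2.19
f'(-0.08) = 2.78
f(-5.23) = 0.06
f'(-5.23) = 0.02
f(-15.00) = 0.01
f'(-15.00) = 0.00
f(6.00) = 0.07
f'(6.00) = -0.03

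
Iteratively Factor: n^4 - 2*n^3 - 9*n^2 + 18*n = (n)*(n^3 - 2*n^2 - 9*n + 18) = n*(n + 3)*(n^2 - 5*n + 6) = n*(n - 2)*(n + 3)*(n - 3)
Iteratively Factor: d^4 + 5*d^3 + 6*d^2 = (d + 3)*(d^3 + 2*d^2) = d*(d + 3)*(d^2 + 2*d) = d*(d + 2)*(d + 3)*(d)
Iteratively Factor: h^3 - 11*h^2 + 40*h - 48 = (h - 4)*(h^2 - 7*h + 12) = (h - 4)*(h - 3)*(h - 4)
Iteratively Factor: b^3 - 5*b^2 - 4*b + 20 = (b - 5)*(b^2 - 4) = (b - 5)*(b + 2)*(b - 2)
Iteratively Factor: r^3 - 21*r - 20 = (r - 5)*(r^2 + 5*r + 4) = (r - 5)*(r + 1)*(r + 4)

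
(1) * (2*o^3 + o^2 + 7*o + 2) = 2*o^3 + o^2 + 7*o + 2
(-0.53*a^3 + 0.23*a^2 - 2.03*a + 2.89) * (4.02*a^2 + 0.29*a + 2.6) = -2.1306*a^5 + 0.7709*a^4 - 9.4719*a^3 + 11.6271*a^2 - 4.4399*a + 7.514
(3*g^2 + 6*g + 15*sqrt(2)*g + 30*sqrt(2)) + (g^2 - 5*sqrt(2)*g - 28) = 4*g^2 + 6*g + 10*sqrt(2)*g - 28 + 30*sqrt(2)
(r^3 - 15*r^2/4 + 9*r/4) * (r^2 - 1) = r^5 - 15*r^4/4 + 5*r^3/4 + 15*r^2/4 - 9*r/4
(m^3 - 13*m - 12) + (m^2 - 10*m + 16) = m^3 + m^2 - 23*m + 4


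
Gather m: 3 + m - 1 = m + 2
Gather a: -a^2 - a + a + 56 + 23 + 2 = 81 - a^2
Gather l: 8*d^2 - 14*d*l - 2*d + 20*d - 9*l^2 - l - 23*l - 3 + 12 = 8*d^2 + 18*d - 9*l^2 + l*(-14*d - 24) + 9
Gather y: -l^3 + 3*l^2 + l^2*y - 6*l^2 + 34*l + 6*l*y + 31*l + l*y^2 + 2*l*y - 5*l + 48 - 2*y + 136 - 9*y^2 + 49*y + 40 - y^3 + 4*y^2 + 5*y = -l^3 - 3*l^2 + 60*l - y^3 + y^2*(l - 5) + y*(l^2 + 8*l + 52) + 224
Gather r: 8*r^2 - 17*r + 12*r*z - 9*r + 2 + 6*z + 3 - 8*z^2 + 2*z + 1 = 8*r^2 + r*(12*z - 26) - 8*z^2 + 8*z + 6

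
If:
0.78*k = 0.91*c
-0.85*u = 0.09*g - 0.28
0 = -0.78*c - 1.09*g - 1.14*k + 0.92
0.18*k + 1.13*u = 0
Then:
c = -0.61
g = 2.03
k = -0.72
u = 0.11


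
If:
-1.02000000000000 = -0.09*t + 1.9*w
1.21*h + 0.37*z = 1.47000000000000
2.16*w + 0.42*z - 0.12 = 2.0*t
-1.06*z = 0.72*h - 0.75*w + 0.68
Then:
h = 1.94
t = -1.20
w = -0.59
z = -2.38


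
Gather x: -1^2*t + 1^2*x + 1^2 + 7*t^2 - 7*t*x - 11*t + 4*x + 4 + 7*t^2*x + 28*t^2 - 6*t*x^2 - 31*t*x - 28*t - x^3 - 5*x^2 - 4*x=35*t^2 - 40*t - x^3 + x^2*(-6*t - 5) + x*(7*t^2 - 38*t + 1) + 5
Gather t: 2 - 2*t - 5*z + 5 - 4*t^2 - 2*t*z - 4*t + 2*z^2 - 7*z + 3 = -4*t^2 + t*(-2*z - 6) + 2*z^2 - 12*z + 10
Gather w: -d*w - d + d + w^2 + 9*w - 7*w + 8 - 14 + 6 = w^2 + w*(2 - d)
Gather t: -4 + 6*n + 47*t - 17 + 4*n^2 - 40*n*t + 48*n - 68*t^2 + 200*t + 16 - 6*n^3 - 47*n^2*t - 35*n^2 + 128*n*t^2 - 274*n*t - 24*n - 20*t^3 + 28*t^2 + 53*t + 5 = -6*n^3 - 31*n^2 + 30*n - 20*t^3 + t^2*(128*n - 40) + t*(-47*n^2 - 314*n + 300)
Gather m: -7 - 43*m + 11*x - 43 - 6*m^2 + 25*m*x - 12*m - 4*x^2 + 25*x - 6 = -6*m^2 + m*(25*x - 55) - 4*x^2 + 36*x - 56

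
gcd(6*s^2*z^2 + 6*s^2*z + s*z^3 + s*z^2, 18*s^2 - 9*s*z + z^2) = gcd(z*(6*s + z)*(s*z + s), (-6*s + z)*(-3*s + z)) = 1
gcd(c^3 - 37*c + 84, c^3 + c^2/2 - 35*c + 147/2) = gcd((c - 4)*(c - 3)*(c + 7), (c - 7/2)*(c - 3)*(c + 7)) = c^2 + 4*c - 21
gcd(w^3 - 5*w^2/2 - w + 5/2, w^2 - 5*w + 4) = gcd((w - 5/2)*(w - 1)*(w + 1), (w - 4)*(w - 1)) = w - 1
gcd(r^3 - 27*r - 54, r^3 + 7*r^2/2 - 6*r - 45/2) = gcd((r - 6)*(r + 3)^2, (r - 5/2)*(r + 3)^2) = r^2 + 6*r + 9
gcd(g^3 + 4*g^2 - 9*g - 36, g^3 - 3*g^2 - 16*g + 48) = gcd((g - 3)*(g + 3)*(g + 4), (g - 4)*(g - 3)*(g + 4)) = g^2 + g - 12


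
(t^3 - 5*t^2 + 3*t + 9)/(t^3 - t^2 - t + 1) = (t^2 - 6*t + 9)/(t^2 - 2*t + 1)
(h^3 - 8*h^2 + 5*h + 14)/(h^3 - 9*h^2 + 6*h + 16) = (h - 7)/(h - 8)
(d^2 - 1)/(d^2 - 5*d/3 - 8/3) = 3*(d - 1)/(3*d - 8)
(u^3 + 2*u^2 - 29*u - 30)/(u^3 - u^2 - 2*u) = (u^2 + u - 30)/(u*(u - 2))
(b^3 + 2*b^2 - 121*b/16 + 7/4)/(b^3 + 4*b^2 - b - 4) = (b^2 - 2*b + 7/16)/(b^2 - 1)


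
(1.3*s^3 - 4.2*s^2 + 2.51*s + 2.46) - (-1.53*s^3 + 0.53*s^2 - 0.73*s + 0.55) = 2.83*s^3 - 4.73*s^2 + 3.24*s + 1.91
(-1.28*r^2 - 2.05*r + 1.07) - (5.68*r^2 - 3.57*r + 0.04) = -6.96*r^2 + 1.52*r + 1.03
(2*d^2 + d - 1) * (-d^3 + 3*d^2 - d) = -2*d^5 + 5*d^4 + 2*d^3 - 4*d^2 + d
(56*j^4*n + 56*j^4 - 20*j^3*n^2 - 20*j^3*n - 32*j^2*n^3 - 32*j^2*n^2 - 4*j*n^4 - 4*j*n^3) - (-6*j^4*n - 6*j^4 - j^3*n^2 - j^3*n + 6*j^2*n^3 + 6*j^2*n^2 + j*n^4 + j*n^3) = 62*j^4*n + 62*j^4 - 19*j^3*n^2 - 19*j^3*n - 38*j^2*n^3 - 38*j^2*n^2 - 5*j*n^4 - 5*j*n^3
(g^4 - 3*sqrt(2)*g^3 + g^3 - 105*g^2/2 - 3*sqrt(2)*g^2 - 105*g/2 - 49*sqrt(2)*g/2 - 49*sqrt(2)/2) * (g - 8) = g^5 - 7*g^4 - 3*sqrt(2)*g^4 - 121*g^3/2 + 21*sqrt(2)*g^3 - sqrt(2)*g^2/2 + 735*g^2/2 + 343*sqrt(2)*g/2 + 420*g + 196*sqrt(2)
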